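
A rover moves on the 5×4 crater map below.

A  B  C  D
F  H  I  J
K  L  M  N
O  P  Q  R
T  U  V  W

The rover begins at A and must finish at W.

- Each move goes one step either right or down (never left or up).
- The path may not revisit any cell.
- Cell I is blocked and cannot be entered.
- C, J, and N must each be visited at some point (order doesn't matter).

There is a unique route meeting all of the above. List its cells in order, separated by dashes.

Moves only go right or down, so the column and row indices never decrease.
Route from A: 3× right (reaching D), 4× down (reaching W) — 7 moves in all.
Check: all required cells visited.

A - B - C - D - J - N - R - W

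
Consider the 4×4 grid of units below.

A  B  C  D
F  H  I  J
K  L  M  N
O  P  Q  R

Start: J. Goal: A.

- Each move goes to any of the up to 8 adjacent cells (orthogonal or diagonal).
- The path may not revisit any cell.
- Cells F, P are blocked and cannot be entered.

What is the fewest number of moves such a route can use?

With diagonal moves allowed, the Chebyshev distance max(|Δrow|,|Δcol|) from J to A is 3, so at least 3 moves are needed.
A route of 3 moves achieves this: J → C → B → A.
Since 3 matches the lower bound, it is optimal.

3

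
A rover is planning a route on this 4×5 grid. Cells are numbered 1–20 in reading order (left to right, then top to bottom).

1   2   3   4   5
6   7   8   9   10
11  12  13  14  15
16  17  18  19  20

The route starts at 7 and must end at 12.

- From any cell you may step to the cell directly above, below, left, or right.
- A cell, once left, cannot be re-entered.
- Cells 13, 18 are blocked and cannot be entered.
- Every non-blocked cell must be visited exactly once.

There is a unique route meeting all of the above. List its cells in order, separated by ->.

7 -> 8 -> 9 -> 14 -> 19 -> 20 -> 15 -> 10 -> 5 -> 4 -> 3 -> 2 -> 1 -> 6 -> 11 -> 16 -> 17 -> 12

Need to visit all 18 open cells exactly once, starting at 7 and ending at 12.
Cell 1 has only two open neighbours (6 and 2), so the path must pass straight through it: one of those is the cell it's entered from and the other is where it exits.
Route from 7: 2× right (reaching 9), 2× down (reaching 19), right to 20, 3× up (reaching 5), 4× left (reaching 1), 3× down (reaching 16), right to 17, up to 12 — 17 moves in all.
Check: all 18 open cells covered.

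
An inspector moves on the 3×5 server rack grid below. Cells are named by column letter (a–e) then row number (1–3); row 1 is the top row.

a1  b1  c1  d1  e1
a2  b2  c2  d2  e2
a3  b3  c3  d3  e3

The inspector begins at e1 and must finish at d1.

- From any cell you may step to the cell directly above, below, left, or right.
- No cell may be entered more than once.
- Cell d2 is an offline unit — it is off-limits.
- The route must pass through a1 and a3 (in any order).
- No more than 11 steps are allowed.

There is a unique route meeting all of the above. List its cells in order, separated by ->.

e1 -> e2 -> e3 -> d3 -> c3 -> b3 -> a3 -> a2 -> a1 -> b1 -> c1 -> d1

The 11-move cap with required stops at a1, a3 leaves no slack for detours.
Route from e1: down 2 to e3, left 4 to a3, up 2 to a1, right 3 to d1 — 11 moves in all.
Check: all required cells visited; 11 ≤ 11 moves.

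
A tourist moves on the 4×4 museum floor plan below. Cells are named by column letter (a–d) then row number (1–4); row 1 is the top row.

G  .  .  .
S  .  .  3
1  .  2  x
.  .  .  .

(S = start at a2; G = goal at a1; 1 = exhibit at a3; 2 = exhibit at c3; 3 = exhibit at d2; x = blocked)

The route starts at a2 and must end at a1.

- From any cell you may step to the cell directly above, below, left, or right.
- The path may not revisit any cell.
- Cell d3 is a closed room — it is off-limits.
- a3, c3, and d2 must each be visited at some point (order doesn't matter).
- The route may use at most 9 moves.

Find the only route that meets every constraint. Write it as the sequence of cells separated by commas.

Any route must reach a3, c3, and d2 and still end at a1 within 9 moves, so the order of the required stops is forced.
Route from a2: down to a3, 2× right (reaching c3), up to c2, right to d2, up to d1, 3× left (reaching a1) — 9 moves in all.
Check: all required cells visited; 9 ≤ 9 moves.

a2, a3, b3, c3, c2, d2, d1, c1, b1, a1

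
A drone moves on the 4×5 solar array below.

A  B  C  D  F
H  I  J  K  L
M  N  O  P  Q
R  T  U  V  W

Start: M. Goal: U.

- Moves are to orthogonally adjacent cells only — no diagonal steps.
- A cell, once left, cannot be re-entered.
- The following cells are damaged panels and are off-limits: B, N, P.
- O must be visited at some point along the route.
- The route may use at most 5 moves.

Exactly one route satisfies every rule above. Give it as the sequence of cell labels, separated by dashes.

The 5-move cap with required stops at O leaves no slack for detours.
Route from M: up to H, 2× right (reaching J), 2× down (reaching U) — 5 moves in all.
Check: all required cells visited; 5 ≤ 5 moves.

M - H - I - J - O - U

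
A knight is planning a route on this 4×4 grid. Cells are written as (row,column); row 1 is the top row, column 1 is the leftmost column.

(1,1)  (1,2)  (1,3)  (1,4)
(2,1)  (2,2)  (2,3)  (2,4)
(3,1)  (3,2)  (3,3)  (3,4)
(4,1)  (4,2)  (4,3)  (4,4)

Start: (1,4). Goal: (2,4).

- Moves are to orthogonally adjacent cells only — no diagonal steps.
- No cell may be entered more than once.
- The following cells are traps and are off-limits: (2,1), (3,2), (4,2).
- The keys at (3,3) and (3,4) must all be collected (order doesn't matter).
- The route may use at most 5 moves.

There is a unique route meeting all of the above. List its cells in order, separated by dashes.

(1,4) - (1,3) - (2,3) - (3,3) - (3,4) - (2,4)

The budget equals the shortest possible length, so every move has to be on a shortest route through the required cells.
Route from (1,4): left to (1,3), 2× down (reaching (3,3)), right to (3,4), up to (2,4) — 5 moves in all.
Check: all required cells visited; 5 ≤ 5 moves.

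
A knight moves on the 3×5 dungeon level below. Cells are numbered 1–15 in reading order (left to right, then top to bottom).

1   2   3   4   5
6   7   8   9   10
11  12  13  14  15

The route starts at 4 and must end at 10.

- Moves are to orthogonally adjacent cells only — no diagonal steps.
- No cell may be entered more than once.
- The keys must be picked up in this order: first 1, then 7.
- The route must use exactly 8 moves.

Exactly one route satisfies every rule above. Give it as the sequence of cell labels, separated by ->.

The waypoints must appear in the order 1, 7, with no cell reused.
Route from 4: 3× left (reaching 1), down to 6, 4× right (reaching 10) — 8 moves in all.
Check: order respected (1 at step 3, 7 at step 5); 8 moves as required.

4 -> 3 -> 2 -> 1 -> 6 -> 7 -> 8 -> 9 -> 10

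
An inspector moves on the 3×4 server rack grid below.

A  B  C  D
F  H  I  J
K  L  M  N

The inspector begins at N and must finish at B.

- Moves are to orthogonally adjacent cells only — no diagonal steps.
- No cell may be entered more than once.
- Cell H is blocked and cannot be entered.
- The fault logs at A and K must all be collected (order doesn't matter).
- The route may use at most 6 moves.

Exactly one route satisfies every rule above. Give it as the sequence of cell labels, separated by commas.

N, M, L, K, F, A, B

Any route must reach A and K and still end at B within 6 moves, so the order of the required stops is forced.
Route from N: left 3 to K, up 2 to A, right 1 to B — 6 moves in all.
Check: all required cells visited; 6 ≤ 6 moves.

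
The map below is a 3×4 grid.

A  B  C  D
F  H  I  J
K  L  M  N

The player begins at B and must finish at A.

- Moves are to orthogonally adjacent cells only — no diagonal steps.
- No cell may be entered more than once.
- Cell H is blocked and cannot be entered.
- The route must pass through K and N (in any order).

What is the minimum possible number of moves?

Any route passes through K and N in some order between B and A. Summing Manhattan distances along each leg and taking the cheapest ordering (B → N → K → A) gives a lower bound of 4 + 3 + 2 = 9 moves.
A route of 9 moves achieves this: B → C → I → J → N → M → L → K → F → A.
Since 9 matches the lower bound, it is optimal.

9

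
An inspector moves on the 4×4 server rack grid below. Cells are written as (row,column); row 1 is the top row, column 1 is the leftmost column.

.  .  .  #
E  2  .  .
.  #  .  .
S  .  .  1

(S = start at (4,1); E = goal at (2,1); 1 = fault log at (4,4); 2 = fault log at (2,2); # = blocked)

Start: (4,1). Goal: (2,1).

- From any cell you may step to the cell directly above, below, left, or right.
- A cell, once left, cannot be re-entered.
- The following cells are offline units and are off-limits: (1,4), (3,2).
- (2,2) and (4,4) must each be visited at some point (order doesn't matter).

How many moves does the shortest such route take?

Any route passes through (2,2) and (4,4) in some order between (4,1) and (2,1). Summing Manhattan distances along each leg and taking the cheapest ordering ((4,1) → (4,4) → (2,2) → (2,1)) gives a lower bound of 3 + 4 + 1 = 8 moves.
A route of 8 moves achieves this: (4,1) → (4,2) → (4,3) → (4,4) → (3,4) → (2,4) → (2,3) → (2,2) → (2,1).
Since 8 matches the lower bound, it is optimal.

8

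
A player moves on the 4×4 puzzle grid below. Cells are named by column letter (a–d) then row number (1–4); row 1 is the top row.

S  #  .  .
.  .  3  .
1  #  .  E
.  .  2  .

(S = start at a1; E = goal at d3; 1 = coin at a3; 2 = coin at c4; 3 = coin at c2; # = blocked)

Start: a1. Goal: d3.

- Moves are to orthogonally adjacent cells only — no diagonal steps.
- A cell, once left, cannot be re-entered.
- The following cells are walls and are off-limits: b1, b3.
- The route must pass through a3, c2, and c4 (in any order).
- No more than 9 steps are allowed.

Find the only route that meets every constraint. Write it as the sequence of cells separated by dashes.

a1 - a2 - a3 - a4 - b4 - c4 - c3 - c2 - d2 - d3

The 9-move cap with required stops at a3, c2, c4 leaves no slack for detours.
Route from a1: down 3 to a4, right 2 to c4, up 2 to c2, right 1 to d2, down 1 to d3 — 9 moves in all.
Check: all required cells visited; 9 ≤ 9 moves.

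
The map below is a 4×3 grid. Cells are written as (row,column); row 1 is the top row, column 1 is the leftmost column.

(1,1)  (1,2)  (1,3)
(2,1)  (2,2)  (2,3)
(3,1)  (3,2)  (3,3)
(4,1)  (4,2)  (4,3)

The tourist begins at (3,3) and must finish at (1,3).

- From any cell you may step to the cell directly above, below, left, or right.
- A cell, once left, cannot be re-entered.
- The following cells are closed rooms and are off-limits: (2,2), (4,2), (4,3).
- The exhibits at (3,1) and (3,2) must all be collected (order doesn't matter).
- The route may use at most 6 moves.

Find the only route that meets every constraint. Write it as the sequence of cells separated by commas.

(3,3), (3,2), (3,1), (2,1), (1,1), (1,2), (1,3)

Any route must reach (3,1) and (3,2) and still end at (1,3) within 6 moves, so the order of the required stops is forced.
Route from (3,3): left 2 to (3,1), up 2 to (1,1), right 2 to (1,3) — 6 moves in all.
Check: all required cells visited; 6 ≤ 6 moves.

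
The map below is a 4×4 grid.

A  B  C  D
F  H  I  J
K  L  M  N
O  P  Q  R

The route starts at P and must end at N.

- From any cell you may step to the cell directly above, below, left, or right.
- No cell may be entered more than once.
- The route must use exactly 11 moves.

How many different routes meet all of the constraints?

35

Need simple routes of exactly 11 moves from P to N (Manhattan distance 3, so 4 moves are spent on a detour and 4 undoing it).
Branch systematically from the start, pruning whenever the remaining move budget drops below the Manhattan distance to N or differs from it in parity. Grouping the completions by first move — via L: 10; via O: 16; via Q: 9 — and summing: 10 + 16 + 9 = 35.
That gives 35 routes.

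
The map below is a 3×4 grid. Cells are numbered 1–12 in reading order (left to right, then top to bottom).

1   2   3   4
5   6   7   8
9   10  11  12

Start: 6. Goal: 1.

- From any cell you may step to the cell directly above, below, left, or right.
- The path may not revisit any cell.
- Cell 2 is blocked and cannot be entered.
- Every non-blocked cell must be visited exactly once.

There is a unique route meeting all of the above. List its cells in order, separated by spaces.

6 7 3 4 8 12 11 10 9 5 1

Need to visit all 11 open cells exactly once, starting at 6 and ending at 1.
Cell 9 has only two open neighbours (5 and 10), so the path must pass straight through it: one of those is the cell it's entered from and the other is where it exits.
Route from 6: right 1 to 7, up 1 to 3, right 1 to 4, down 2 to 12, left 3 to 9, up 2 to 1 — 10 moves in all.
Check: all 11 open cells covered.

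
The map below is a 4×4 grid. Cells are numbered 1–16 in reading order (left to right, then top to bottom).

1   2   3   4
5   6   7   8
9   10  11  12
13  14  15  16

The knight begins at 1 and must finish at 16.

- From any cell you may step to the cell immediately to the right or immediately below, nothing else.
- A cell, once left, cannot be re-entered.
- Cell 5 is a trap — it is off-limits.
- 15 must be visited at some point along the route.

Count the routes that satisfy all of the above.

A right/down-only route from 1 to 16 makes exactly 3 down-moves and 3 right-moves in some order.
With no other constraints that would be C(6,3) = 20 routes.
Split at 15 and multiply the segment counts (each segment already excludes blocked cells): 1→15: 4; 15→16: 1; product = 4.
That gives 4 routes.

4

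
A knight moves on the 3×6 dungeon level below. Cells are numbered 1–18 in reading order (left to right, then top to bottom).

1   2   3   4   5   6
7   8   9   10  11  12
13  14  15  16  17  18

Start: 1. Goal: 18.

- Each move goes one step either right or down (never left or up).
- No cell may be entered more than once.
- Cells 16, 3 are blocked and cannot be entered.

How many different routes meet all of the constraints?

A right/down-only route from 1 to 18 makes exactly 2 down-moves and 5 right-moves in some order.
With no other constraints that would be C(7,2) = 21 routes.
Subtract routes through each blocked cell (inclusion–exclusion for overlaps): − through 3: 10 − through 16: 10 + through 3&16: 3 → 4.
That gives 4 routes.

4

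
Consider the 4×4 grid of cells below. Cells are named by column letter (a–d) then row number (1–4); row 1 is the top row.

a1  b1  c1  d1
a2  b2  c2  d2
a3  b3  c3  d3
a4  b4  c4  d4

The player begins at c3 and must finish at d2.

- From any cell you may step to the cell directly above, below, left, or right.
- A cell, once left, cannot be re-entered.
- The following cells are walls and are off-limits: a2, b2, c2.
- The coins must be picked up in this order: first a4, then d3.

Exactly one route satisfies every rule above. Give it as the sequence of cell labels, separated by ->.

c3 -> b3 -> a3 -> a4 -> b4 -> c4 -> d4 -> d3 -> d2

The waypoints must appear in the order a4, d3, with no cell reused.
Route from c3: 2× left (reaching a3), down to a4, 3× right (reaching d4), 2× up (reaching d2) — 8 moves in all.
Check: order respected (a4 at step 3, d3 at step 7).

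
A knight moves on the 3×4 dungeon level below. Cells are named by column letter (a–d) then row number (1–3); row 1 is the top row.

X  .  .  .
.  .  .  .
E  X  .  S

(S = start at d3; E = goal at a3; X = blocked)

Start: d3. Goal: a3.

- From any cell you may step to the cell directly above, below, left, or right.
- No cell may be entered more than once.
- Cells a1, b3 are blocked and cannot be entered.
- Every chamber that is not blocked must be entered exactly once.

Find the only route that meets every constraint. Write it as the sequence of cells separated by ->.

Need to visit all 10 open cells exactly once, starting at d3 and ending at a3.
Route from d3: left to c3, up to c2, right to d2, up to d1, 2× left (reaching b1), down to b2, left to a2, down to a3 — 9 moves in all.
Check: all 10 open cells covered.

d3 -> c3 -> c2 -> d2 -> d1 -> c1 -> b1 -> b2 -> a2 -> a3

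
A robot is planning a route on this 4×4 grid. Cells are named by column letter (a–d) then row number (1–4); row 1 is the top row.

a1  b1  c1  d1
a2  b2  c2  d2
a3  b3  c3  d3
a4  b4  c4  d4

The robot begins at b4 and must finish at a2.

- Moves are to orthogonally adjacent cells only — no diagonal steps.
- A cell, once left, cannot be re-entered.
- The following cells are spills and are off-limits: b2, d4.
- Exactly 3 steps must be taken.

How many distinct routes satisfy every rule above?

Need simple routes of exactly 3 moves from b4 to a2 (Manhattan distance 3, so 0 moves are spent on a detour and 0 undoing it).
Enumerating: b4 b3 a3 a2 | b4 a4 a3 a2.
That gives 2 routes.

2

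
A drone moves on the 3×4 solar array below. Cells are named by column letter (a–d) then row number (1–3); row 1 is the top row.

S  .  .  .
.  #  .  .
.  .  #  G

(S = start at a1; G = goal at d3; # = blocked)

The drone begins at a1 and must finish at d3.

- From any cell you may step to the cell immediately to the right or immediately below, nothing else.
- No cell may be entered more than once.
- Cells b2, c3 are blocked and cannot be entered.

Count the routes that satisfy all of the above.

2

A right/down-only route from a1 to d3 makes exactly 2 down-moves and 3 right-moves in some order.
With no other constraints that would be C(5,2) = 10 routes.
Subtract routes through each blocked cell (inclusion–exclusion for overlaps): − through b2: 6 − through c3: 6 + through b2&c3: 4 → 2.
That gives 2 routes.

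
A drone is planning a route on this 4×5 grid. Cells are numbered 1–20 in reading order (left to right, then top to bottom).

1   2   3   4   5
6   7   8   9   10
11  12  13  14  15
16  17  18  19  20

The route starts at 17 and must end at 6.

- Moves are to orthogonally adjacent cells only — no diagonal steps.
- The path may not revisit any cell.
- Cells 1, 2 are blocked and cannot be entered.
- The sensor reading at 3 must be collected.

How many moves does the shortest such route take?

Any route passes through 3 somewhere between 17 and 6. Summing Manhattan distances along the two legs (17 → 3 → 6) gives a lower bound of 4 + 3 = 7 moves.
The shortest route satisfying every rule uses 9 moves: 17 → 12 → 13 → 14 → 9 → 4 → 3 → 8 → 7 → 6.
The no-revisit rule (legs can't share cells) pushes the minimum above the 7-move bound; an exhaustive check rules out every length from 7 to 8, leaving 9 as the minimum.

9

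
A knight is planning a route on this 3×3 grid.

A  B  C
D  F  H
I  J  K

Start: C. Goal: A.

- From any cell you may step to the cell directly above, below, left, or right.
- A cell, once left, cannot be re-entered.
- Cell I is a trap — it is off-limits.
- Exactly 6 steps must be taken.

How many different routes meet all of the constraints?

Need simple routes of exactly 6 moves from C to A (Manhattan distance 2, so 2 moves are spent on a detour and 2 undoing it).
Enumerating: C H K J F B A | C H K J F D A.
That gives 2 routes.

2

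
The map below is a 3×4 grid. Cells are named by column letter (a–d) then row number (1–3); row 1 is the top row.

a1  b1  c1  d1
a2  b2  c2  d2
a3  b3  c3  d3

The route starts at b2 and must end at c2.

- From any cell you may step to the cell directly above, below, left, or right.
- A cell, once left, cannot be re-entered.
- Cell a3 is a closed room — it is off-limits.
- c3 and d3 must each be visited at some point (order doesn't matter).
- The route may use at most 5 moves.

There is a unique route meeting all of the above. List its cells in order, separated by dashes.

The 5-move cap with required stops at c3, d3 leaves no slack for detours.
Route from b2: down to b3, 2× right (reaching d3), up to d2, left to c2 — 5 moves in all.
Check: all required cells visited; 5 ≤ 5 moves.

b2 - b3 - c3 - d3 - d2 - c2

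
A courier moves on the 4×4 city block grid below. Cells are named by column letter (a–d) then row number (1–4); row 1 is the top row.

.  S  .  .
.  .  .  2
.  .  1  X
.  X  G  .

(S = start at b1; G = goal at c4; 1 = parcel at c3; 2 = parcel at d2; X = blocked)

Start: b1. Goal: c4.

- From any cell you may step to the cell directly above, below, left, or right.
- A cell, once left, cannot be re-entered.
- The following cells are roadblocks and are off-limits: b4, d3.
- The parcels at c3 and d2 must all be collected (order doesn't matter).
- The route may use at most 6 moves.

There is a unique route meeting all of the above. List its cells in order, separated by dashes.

b1 - c1 - d1 - d2 - c2 - c3 - c4

The budget equals the shortest possible length, so every move has to be on a shortest route through the required cells.
Route from b1: 2× right (reaching d1), down to d2, left to c2, 2× down (reaching c4) — 6 moves in all.
Check: all required cells visited; 6 ≤ 6 moves.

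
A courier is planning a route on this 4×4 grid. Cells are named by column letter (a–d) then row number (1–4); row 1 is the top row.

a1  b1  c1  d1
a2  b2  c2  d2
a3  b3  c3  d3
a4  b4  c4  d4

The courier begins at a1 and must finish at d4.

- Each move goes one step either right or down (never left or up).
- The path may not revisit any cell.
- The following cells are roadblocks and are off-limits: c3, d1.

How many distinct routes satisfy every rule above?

7

A right/down-only route from a1 to d4 makes exactly 3 down-moves and 3 right-moves in some order.
With no other constraints that would be C(6,3) = 20 routes.
Subtract routes through each blocked cell (inclusion–exclusion for overlaps): − through d1: 1 − through c3: 12 → 7.
That gives 7 routes.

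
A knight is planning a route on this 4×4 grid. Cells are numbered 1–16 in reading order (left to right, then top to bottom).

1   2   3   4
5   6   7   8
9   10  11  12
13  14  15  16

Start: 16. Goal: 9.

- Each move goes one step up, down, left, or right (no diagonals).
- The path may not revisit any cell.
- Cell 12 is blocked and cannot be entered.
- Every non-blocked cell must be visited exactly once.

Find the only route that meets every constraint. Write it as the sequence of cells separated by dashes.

16 - 15 - 11 - 7 - 8 - 4 - 3 - 2 - 1 - 5 - 6 - 10 - 14 - 13 - 9

Need to visit all 15 open cells exactly once, starting at 16 and ending at 9.
Route from 16: left to 15, 2× up (reaching 7), right to 8, up to 4, 3× left (reaching 1), down to 5, right to 6, 2× down (reaching 14), left to 13, up to 9 — 14 moves in all.
Check: all 15 open cells covered.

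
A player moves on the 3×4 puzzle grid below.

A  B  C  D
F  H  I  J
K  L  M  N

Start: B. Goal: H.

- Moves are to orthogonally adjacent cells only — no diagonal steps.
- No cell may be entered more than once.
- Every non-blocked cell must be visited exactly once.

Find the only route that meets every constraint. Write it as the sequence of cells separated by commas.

B, A, F, K, L, M, N, J, D, C, I, H

Need to visit all 12 open cells exactly once, starting at B and ending at H.
Cell K has only two open neighbours (F and L), so the path must pass straight through it: one of those is the cell it's entered from and the other is where it exits.
Route from B: left to A, 2× down (reaching K), 3× right (reaching N), 2× up (reaching D), left to C, down to I, left to H — 11 moves in all.
Check: all 12 open cells covered.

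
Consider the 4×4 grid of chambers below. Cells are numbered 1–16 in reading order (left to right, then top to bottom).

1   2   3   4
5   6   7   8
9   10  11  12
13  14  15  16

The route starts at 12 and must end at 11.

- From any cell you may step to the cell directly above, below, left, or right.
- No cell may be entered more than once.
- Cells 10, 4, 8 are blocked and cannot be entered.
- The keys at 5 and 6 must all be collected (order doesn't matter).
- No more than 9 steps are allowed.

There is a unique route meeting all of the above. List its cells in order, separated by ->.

12 -> 16 -> 15 -> 14 -> 13 -> 9 -> 5 -> 6 -> 7 -> 11

The 9-move cap with required stops at 5, 6 leaves no slack for detours.
Route from 12: down 1 to 16, left 3 to 13, up 2 to 5, right 2 to 7, down 1 to 11 — 9 moves in all.
Check: all required cells visited; 9 ≤ 9 moves.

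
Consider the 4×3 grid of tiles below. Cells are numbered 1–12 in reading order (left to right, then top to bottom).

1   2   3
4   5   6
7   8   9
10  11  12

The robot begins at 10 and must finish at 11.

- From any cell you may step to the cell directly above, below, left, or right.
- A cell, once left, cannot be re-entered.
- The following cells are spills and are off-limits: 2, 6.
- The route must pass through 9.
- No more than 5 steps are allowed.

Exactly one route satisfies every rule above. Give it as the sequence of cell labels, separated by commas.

The 5-move cap with required stops at 9 leaves no slack for detours.
Route from 10: up 1 to 7, right 2 to 9, down 1 to 12, left 1 to 11 — 5 moves in all.
Check: all required cells visited; 5 ≤ 5 moves.

10, 7, 8, 9, 12, 11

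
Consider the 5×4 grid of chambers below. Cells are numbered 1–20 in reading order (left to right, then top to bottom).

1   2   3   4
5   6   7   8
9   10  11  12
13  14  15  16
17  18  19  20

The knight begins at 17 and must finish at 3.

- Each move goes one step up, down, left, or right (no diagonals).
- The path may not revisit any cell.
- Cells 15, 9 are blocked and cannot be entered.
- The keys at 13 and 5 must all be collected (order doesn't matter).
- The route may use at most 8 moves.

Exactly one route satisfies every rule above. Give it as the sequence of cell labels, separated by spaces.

17 13 14 10 6 5 1 2 3

Any route must reach 13 and 5 and still end at 3 within 8 moves, so the order of the required stops is forced.
Route from 17: up to 13, right to 14, 2× up (reaching 6), left to 5, up to 1, 2× right (reaching 3) — 8 moves in all.
Check: all required cells visited; 8 ≤ 8 moves.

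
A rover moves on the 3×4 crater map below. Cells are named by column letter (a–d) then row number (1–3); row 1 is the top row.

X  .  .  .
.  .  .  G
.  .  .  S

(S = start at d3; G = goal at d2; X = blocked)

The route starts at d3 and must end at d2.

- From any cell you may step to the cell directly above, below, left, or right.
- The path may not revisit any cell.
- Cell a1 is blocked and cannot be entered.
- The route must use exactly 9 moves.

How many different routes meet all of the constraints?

Need simple routes of exactly 9 moves from d3 to d2 (Manhattan distance 1, so 4 moves are spent on a detour and 4 undoing it).
Enumerating: d3 c3 b3 a3 a2 b2 b1 c1 c2 d2 | d3 c3 b3 a3 a2 b2 b1 c1 d1 d2 | d3 c3 b3 a3 a2 b2 c2 c1 d1 d2.
That gives 3 routes.

3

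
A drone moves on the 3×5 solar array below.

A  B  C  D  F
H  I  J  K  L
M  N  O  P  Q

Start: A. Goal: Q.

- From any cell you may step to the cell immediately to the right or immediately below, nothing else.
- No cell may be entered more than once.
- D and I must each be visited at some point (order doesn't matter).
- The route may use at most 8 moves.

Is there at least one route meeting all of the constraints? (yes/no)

no

I is below but to the left of D: going D → I would need a leftward move and I → D an upward move, so no right/down-only route can visit both required cells.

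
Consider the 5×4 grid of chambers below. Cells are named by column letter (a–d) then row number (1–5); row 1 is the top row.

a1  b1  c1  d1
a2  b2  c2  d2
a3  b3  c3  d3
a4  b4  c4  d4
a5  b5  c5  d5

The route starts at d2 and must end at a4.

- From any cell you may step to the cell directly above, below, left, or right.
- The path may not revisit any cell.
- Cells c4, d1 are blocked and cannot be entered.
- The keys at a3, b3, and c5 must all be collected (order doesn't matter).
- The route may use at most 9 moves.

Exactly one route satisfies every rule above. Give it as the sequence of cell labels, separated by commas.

d2, d3, d4, d5, c5, b5, b4, b3, a3, a4

The budget equals the shortest possible length, so every move has to be on a shortest route through the required cells.
Route from d2: 3× down (reaching d5), 2× left (reaching b5), 2× up (reaching b3), left to a3, down to a4 — 9 moves in all.
Check: all required cells visited; 9 ≤ 9 moves.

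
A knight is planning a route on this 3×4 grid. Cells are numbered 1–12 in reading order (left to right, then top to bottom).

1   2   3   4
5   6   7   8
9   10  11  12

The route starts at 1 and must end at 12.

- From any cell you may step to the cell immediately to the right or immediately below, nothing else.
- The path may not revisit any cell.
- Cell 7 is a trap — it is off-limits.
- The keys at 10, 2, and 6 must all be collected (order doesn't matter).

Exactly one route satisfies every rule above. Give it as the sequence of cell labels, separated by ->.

1 -> 2 -> 6 -> 10 -> 11 -> 12

Moves only go right or down, so the column and row indices never decrease.
Route from 1: right 1 to 2, down 2 to 10, right 2 to 12 — 5 moves in all.
Check: all required cells visited.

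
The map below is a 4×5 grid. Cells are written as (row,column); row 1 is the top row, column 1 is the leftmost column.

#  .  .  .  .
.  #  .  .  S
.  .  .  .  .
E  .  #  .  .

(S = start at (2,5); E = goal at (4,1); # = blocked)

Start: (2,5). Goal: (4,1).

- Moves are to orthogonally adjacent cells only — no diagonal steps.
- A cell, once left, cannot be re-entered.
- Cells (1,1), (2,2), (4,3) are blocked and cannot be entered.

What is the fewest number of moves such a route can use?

The Manhattan distance from (2,5) to (4,1) is |2−4| + |5−1| = 6, so at least 6 moves are needed.
A route of 6 moves achieves this: (2,5) → (3,5) → (3,4) → (3,3) → (3,2) → (4,2) → (4,1).
Since 6 matches the lower bound, it is optimal.

6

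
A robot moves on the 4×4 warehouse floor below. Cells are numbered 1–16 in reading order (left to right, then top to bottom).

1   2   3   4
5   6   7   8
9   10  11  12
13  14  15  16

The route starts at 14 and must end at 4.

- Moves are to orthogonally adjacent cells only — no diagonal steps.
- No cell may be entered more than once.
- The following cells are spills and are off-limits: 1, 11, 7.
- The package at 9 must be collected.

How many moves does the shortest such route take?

7

Any route passes through 9 somewhere between 14 and 4. Summing Manhattan distances along the two legs (14 → 9 → 4) gives a lower bound of 2 + 5 = 7 moves.
A route of 7 moves achieves this: 14 → 10 → 9 → 5 → 6 → 2 → 3 → 4.
Since 7 matches the lower bound, it is optimal.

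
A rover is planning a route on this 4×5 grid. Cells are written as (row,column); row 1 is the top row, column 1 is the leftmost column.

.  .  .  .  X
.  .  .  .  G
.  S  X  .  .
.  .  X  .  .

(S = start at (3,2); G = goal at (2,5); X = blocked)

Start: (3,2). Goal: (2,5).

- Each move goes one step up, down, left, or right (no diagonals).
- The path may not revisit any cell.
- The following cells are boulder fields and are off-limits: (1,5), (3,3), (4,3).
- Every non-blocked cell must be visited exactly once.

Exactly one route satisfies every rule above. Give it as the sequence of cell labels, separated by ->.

Need to visit all 17 open cells exactly once, starting at (3,2) and ending at (2,5).
Cell (4,5) has only two open neighbours ((3,5) and (4,4)), so the path must pass straight through it: one of those is the cell it's entered from and the other is where it exits.
Route from (3,2): down to (4,2), left to (4,1), 3× up (reaching (1,1)), right to (1,2), down to (2,2), right to (2,3), up to (1,3), right to (1,4), 3× down (reaching (4,4)), right to (4,5), 2× up (reaching (2,5)) — 16 moves in all.
Check: all 17 open cells covered.

(3,2) -> (4,2) -> (4,1) -> (3,1) -> (2,1) -> (1,1) -> (1,2) -> (2,2) -> (2,3) -> (1,3) -> (1,4) -> (2,4) -> (3,4) -> (4,4) -> (4,5) -> (3,5) -> (2,5)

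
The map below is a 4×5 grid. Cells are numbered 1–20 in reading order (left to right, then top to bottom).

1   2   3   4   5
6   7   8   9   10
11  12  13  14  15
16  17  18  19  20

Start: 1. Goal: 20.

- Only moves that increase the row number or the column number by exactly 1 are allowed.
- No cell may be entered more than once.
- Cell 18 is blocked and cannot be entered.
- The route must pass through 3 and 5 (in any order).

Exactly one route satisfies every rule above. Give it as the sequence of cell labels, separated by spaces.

1 2 3 4 5 10 15 20

Moves only go right or down, so the column and row indices never decrease.
Route from 1: right 4 to 5, down 3 to 20 — 7 moves in all.
Check: all required cells visited.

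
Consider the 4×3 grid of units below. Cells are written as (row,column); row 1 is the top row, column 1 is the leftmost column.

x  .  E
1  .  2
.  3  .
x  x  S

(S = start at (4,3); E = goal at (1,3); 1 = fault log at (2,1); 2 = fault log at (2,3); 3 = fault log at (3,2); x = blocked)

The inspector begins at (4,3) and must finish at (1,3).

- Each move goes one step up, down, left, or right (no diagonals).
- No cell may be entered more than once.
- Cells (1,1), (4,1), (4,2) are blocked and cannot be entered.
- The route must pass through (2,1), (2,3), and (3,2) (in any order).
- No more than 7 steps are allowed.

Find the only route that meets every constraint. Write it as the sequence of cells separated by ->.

(4,3) -> (3,3) -> (3,2) -> (3,1) -> (2,1) -> (2,2) -> (2,3) -> (1,3)

The budget equals the shortest possible length, so every move has to be on a shortest route through the required cells.
Route from (4,3): up 1 to (3,3), left 2 to (3,1), up 1 to (2,1), right 2 to (2,3), up 1 to (1,3) — 7 moves in all.
Check: all required cells visited; 7 ≤ 7 moves.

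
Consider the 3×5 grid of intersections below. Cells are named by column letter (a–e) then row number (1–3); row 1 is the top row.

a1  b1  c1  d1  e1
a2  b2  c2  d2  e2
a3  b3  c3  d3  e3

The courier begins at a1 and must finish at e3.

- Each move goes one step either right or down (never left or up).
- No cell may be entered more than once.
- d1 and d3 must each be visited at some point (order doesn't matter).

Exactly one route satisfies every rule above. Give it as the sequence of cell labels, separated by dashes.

a1 - b1 - c1 - d1 - d2 - d3 - e3

Moves only go right or down, so the column and row indices never decrease.
Route from a1: 3× right (reaching d1), 2× down (reaching d3), right to e3 — 6 moves in all.
Check: all required cells visited.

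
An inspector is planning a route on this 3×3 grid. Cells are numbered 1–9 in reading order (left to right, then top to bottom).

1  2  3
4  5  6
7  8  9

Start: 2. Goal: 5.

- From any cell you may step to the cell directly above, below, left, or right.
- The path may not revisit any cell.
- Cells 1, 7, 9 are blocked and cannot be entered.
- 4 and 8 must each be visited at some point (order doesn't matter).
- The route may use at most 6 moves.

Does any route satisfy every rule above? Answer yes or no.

no

8 must be visited but has only one open neighbour (5), and it is neither the start nor the goal — the route would have to enter and leave through 5, re-entering it.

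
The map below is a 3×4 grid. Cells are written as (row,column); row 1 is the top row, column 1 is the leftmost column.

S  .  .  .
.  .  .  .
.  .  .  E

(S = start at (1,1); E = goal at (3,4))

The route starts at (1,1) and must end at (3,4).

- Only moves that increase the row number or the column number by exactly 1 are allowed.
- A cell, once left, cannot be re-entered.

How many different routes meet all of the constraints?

10

A right/down-only route from (1,1) to (3,4) makes exactly 2 down-moves and 3 right-moves in some order.
With no other constraints that would be C(5,2) = 10 routes.
That gives 10 routes.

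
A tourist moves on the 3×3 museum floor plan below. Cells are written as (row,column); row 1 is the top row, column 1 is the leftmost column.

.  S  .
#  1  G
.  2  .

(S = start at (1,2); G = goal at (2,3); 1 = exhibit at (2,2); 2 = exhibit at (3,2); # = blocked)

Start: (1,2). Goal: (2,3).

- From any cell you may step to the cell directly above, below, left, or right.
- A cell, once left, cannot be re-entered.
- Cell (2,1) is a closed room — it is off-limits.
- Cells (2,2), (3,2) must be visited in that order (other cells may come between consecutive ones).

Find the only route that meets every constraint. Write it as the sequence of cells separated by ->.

The waypoints must appear in the order (2,2), (3,2), with no cell reused.
Route from (1,2): down 2 to (3,2), right 1 to (3,3), up 1 to (2,3) — 4 moves in all.
Check: order respected (1 at step 1, 2 at step 2).

(1,2) -> (2,2) -> (3,2) -> (3,3) -> (2,3)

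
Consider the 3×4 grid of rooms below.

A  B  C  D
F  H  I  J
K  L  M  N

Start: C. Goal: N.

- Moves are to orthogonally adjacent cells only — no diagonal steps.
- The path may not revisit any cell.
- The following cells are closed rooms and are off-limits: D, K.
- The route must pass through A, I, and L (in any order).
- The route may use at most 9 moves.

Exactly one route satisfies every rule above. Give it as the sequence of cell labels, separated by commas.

The 9-move cap with required stops at A, I, L leaves no slack for detours.
Route from C: left 2 to A, down 1 to F, right 1 to H, down 1 to L, right 1 to M, up 1 to I, right 1 to J, down 1 to N — 9 moves in all.
Check: all required cells visited; 9 ≤ 9 moves.

C, B, A, F, H, L, M, I, J, N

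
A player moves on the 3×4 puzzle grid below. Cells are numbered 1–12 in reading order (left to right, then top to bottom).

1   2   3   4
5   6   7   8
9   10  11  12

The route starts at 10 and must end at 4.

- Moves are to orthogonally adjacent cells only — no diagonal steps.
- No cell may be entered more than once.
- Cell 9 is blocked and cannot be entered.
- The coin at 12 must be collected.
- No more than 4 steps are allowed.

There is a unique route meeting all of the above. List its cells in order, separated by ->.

Any route must reach 12 and still end at 4 within 4 moves, so the order of the required stops is forced.
Route from 10: 2× right (reaching 12), 2× up (reaching 4) — 4 moves in all.
Check: all required cells visited; 4 ≤ 4 moves.

10 -> 11 -> 12 -> 8 -> 4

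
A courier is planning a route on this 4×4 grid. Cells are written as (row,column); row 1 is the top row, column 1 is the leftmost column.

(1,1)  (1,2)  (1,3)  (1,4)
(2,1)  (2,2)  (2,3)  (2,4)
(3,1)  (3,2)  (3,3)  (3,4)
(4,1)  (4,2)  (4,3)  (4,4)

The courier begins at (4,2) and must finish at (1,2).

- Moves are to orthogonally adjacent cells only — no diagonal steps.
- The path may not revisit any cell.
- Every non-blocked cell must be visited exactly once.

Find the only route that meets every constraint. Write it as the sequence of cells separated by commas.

Need to visit all 16 open cells exactly once, starting at (4,2) and ending at (1,2).
Cell (1,4) has only two open neighbours ((2,4) and (1,3)), so the path must pass straight through it: one of those is the cell it's entered from and the other is where it exits.
Route from (4,2): left 1 to (4,1), up 1 to (3,1), right 2 to (3,3), down 1 to (4,3), right 1 to (4,4), up 3 to (1,4), left 1 to (1,3), down 1 to (2,3), left 2 to (2,1), up 1 to (1,1), right 1 to (1,2) — 15 moves in all.
Check: all 16 open cells covered.

(4,2), (4,1), (3,1), (3,2), (3,3), (4,3), (4,4), (3,4), (2,4), (1,4), (1,3), (2,3), (2,2), (2,1), (1,1), (1,2)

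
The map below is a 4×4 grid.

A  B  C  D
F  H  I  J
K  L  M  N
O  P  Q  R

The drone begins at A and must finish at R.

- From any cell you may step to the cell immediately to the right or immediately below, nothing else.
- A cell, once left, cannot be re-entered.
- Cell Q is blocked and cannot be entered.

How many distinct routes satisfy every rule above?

10

A right/down-only route from A to R makes exactly 3 down-moves and 3 right-moves in some order.
With no other constraints that would be C(6,3) = 20 routes.
Subtract routes through each blocked cell (inclusion–exclusion for overlaps): − through Q: 10 → 10.
That gives 10 routes.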